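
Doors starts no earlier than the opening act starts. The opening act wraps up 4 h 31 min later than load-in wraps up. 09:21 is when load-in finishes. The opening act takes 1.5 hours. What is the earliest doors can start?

12:22

The opening act ends at 09:21 + 271 min = 13:52.
The opening act starts at 13:52 − 90 min = 12:22.
Doors is bounded by the opening act, so the earliest it can start is 12:22.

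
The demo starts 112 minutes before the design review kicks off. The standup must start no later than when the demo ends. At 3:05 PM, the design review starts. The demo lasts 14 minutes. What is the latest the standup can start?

The demo starts at 3:05 PM − 112 min = 1:13 PM.
The demo ends at 1:13 PM + 14 min = 1:27 PM.
The standup is bounded by the demo, so the latest it can start is 1:27 PM.

1:27 PM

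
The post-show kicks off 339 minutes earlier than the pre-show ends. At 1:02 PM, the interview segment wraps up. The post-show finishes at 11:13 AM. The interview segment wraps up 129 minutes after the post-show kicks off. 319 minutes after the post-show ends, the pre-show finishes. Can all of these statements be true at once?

Yes

The pre-show ends at 11:13 AM + 319 min = 4:32 PM.
The post-show starts at 4:32 PM − 339 min = 10:53 AM.
The interview segment ends at 10:53 AM + 129 min = 1:02 PM.
That matches the stated 1:02 PM, so the schedule is consistent.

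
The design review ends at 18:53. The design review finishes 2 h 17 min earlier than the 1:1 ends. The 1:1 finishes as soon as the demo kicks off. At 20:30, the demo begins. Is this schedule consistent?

No

The 1:1 ends at 20:30.
The design review ends at 20:30 − 137 min = 18:13.
But the design review is also said to end at 18:53 — a 40-minute conflict.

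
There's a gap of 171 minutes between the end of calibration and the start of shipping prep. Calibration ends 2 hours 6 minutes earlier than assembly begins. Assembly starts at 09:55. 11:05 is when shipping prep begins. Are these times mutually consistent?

Calibration ends at 09:55 − 126 min = 07:49.
Shipping prep starts at 07:49 + 171 min = 10:40.
But shipping prep is also said to start at 11:05 — a 25-minute conflict.

No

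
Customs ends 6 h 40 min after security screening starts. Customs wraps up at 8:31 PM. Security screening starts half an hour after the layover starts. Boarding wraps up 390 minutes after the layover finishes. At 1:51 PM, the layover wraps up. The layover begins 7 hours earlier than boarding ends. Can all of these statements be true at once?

Boarding ends at 1:51 PM + 390 min = 8:21 PM.
The layover starts at 8:21 PM − 420 min = 1:21 PM.
Security screening starts at 1:21 PM + 30 min = 1:51 PM.
Customs ends at 1:51 PM + 400 min = 8:31 PM.
That matches the stated 8:31 PM, so the schedule is consistent.

Yes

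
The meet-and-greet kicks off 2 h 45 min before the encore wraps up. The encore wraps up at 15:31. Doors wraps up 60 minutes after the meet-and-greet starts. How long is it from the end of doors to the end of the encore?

The meet-and-greet starts at 15:31 − 165 min = 12:46.
Doors ends at 12:46 + 60 min = 13:46.
From 13:46 to 15:31 is 1 h 45 min.

1 h 45 min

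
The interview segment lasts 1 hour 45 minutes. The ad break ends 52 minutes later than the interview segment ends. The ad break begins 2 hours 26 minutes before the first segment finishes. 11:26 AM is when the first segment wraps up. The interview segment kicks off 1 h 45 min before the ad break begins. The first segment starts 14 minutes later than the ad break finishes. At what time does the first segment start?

The ad break starts at 11:26 AM − 146 min = 9:00 AM.
The interview segment starts at 9:00 AM − 105 min = 7:15 AM.
The interview segment ends at 7:15 AM + 105 min = 9:00 AM.
The ad break ends at 9:00 AM + 52 min = 9:52 AM.
The first segment starts at 9:52 AM + 14 min = 10:06 AM.

10:06 AM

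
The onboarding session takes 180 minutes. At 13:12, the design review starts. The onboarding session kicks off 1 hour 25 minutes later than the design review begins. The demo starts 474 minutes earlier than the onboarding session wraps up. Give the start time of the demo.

The onboarding session starts at 13:12 + 85 min = 14:37.
The onboarding session ends at 14:37 + 180 min = 17:37.
The demo starts at 17:37 − 474 min = 09:43.

09:43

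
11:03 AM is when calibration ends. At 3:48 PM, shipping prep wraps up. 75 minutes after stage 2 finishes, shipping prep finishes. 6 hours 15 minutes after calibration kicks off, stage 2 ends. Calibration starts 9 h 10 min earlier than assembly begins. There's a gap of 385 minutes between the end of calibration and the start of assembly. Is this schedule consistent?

Assembly starts at 11:03 AM + 385 min = 5:28 PM.
Calibration starts at 5:28 PM − 550 min = 8:18 AM.
Stage 2 ends at 8:18 AM + 375 min = 2:33 PM.
Shipping prep ends at 2:33 PM + 75 min = 3:48 PM.
That matches the stated 3:48 PM, so the schedule is consistent.

Yes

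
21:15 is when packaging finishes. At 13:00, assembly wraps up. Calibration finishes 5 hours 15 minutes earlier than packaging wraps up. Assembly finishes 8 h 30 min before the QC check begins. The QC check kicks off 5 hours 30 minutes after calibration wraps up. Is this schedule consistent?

Yes

Calibration ends at 21:15 − 315 min = 16:00.
The QC check starts at 16:00 + 330 min = 21:30.
Assembly ends at 21:30 − 510 min = 13:00.
That matches the stated 13:00, so the schedule is consistent.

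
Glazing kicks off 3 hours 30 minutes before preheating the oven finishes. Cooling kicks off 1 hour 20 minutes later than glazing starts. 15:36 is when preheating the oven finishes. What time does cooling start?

13:26

Glazing starts at 15:36 − 210 min = 12:06.
Cooling starts at 12:06 + 80 min = 13:26.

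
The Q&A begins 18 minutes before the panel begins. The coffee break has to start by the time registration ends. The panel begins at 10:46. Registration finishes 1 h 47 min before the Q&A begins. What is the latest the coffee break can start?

08:41

The Q&A starts at 10:46 − 18 min = 10:28.
Registration ends at 10:28 − 107 min = 08:41.
The coffee break is bounded by registration, so the latest it can start is 08:41.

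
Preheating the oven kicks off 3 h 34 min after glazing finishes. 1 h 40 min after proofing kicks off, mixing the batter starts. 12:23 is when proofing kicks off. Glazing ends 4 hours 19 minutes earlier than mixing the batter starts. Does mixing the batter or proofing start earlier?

Mixing the batter starts at 12:23 + 100 min = 14:03.
Mixing the batter starts at 14:03 and proofing starts at 12:23, so proofing is first.

proofing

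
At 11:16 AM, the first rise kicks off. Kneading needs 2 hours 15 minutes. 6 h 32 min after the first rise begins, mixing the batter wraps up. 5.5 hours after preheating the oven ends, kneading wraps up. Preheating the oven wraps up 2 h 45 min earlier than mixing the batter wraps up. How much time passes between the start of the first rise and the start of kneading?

7 h 2 min

Mixing the batter ends at 11:16 AM + 392 min = 5:48 PM.
Preheating the oven ends at 5:48 PM − 165 min = 3:03 PM.
Kneading ends at 3:03 PM + 330 min = 8:33 PM.
Kneading starts at 8:33 PM − 135 min = 6:18 PM.
From 11:16 AM to 6:18 PM is 7 h 2 min.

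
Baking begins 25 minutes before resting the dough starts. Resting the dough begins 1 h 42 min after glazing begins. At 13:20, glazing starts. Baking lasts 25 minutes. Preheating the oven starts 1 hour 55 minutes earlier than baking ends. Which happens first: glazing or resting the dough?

glazing

Resting the dough starts at 13:20 + 102 min = 15:02.
Glazing starts at 13:20 and resting the dough starts at 15:02, so glazing is first.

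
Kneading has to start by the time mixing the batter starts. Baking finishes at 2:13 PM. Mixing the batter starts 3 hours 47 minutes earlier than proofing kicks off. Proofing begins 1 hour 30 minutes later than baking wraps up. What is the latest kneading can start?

Proofing starts at 2:13 PM + 90 min = 3:43 PM.
Mixing the batter starts at 3:43 PM − 227 min = 11:56 AM.
Kneading is bounded by mixing the batter, so the latest it can start is 11:56 AM.

11:56 AM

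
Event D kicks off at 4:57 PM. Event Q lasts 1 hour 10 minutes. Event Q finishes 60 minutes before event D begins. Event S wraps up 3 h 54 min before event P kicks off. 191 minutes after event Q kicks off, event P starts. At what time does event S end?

2:04 PM

Event Q ends at 4:57 PM − 60 min = 3:57 PM.
Event Q starts at 3:57 PM − 70 min = 2:47 PM.
Event P starts at 2:47 PM + 191 min = 5:58 PM.
Event S ends at 5:58 PM − 234 min = 2:04 PM.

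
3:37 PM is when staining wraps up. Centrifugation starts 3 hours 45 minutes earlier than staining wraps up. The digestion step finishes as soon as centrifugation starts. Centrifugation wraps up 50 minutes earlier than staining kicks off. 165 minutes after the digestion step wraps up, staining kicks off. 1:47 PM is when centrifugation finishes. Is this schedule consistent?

Yes

Centrifugation starts at 3:37 PM − 225 min = 11:52 AM.
So the digestion step ends at 11:52 AM.
Staining starts at 11:52 AM + 165 min = 2:37 PM.
Centrifugation ends at 2:37 PM − 50 min = 1:47 PM.
That matches the stated 1:47 PM, so the schedule is consistent.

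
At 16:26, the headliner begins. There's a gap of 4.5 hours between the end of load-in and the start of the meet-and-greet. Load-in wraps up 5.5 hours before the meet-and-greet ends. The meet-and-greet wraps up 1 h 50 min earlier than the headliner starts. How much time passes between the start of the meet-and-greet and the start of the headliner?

170 minutes

The meet-and-greet ends at 16:26 − 110 min = 14:36.
Load-in ends at 14:36 − 330 min = 09:06.
The meet-and-greet starts at 09:06 + 270 min = 13:36.
From 13:36 to 16:26 is 170 minutes.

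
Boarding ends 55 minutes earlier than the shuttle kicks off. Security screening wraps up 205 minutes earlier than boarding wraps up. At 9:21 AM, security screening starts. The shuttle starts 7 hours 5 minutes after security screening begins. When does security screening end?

12:06 PM

The shuttle starts at 9:21 AM + 425 min = 4:26 PM.
Boarding ends at 4:26 PM − 55 min = 3:31 PM.
Security screening ends at 3:31 PM − 205 min = 12:06 PM.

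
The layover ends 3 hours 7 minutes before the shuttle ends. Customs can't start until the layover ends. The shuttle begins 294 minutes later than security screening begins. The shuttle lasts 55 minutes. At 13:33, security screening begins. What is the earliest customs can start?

16:15

The shuttle starts at 13:33 + 294 min = 18:27.
The shuttle ends at 18:27 + 55 min = 19:22.
The layover ends at 19:22 − 187 min = 16:15.
Customs is bounded by the layover, so the earliest it can start is 16:15.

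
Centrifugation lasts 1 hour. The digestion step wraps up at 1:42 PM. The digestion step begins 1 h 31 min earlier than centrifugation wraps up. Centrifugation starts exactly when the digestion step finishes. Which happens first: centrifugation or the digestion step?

Centrifugation starts at 1:42 PM.
Centrifugation ends at 1:42 PM + 60 min = 2:42 PM.
The digestion step starts at 2:42 PM − 91 min = 1:11 PM.
Centrifugation starts at 1:42 PM and the digestion step starts at 1:11 PM, so the digestion step is first.

the digestion step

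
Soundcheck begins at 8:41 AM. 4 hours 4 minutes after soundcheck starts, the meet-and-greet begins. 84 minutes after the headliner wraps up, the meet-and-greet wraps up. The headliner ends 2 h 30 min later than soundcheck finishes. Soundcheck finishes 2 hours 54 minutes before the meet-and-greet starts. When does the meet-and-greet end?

1:45 PM

The meet-and-greet starts at 8:41 AM + 244 min = 12:45 PM.
Soundcheck ends at 12:45 PM − 174 min = 9:51 AM.
The headliner ends at 9:51 AM + 150 min = 12:21 PM.
The meet-and-greet ends at 12:21 PM + 84 min = 1:45 PM.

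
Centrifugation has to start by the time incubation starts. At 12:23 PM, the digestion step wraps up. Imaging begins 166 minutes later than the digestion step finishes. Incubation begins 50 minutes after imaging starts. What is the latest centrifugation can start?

3:59 PM

Imaging starts at 12:23 PM + 166 min = 3:09 PM.
Incubation starts at 3:09 PM + 50 min = 3:59 PM.
Centrifugation is bounded by incubation, so the latest it can start is 3:59 PM.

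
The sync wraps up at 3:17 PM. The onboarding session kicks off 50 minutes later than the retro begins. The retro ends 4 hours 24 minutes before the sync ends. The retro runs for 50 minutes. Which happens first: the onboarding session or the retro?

the retro

The retro ends at 3:17 PM − 264 min = 10:53 AM.
The retro starts at 10:53 AM − 50 min = 10:03 AM.
The onboarding session starts at 10:03 AM + 50 min = 10:53 AM.
The onboarding session starts at 10:53 AM and the retro starts at 10:03 AM, so the retro is first.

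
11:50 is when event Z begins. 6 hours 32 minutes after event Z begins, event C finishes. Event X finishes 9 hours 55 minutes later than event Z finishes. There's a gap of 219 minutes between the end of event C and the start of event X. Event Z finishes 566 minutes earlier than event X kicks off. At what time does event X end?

22:30

Event C ends at 11:50 + 392 min = 18:22.
Event X starts at 18:22 + 219 min = 22:01.
Event Z ends at 22:01 − 566 min = 12:35.
Event X ends at 12:35 + 595 min = 22:30.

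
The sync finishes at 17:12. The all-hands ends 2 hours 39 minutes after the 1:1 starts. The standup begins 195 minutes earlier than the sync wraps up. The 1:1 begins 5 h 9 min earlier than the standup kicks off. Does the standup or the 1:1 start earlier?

The standup starts at 17:12 − 195 min = 13:57.
The 1:1 starts at 13:57 − 309 min = 08:48.
The standup starts at 13:57 and the 1:1 starts at 08:48, so the 1:1 is first.

the 1:1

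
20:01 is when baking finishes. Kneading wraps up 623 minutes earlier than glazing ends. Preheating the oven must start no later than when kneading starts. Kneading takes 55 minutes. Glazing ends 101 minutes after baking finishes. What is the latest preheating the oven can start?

Glazing ends at 20:01 + 101 min = 21:42.
Kneading ends at 21:42 − 623 min = 11:19.
Kneading starts at 11:19 − 55 min = 10:24.
Preheating the oven is bounded by kneading, so the latest it can start is 10:24.

10:24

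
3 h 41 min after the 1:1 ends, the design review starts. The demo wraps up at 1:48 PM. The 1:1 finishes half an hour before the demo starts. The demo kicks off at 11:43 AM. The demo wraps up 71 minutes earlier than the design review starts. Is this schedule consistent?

No

The 1:1 ends at 11:43 AM − 30 min = 11:13 AM.
The design review starts at 11:13 AM + 221 min = 2:54 PM.
The demo ends at 2:54 PM − 71 min = 1:43 PM.
But the demo is also said to end at 1:48 PM — a 5-minute conflict.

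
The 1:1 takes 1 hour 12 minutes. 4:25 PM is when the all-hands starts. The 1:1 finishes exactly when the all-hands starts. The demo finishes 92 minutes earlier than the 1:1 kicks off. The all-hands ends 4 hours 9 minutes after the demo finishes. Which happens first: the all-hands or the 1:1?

the 1:1

The 1:1 ends at 4:25 PM.
The 1:1 starts at 4:25 PM − 72 min = 3:13 PM.
The all-hands starts at 4:25 PM and the 1:1 starts at 3:13 PM, so the 1:1 is first.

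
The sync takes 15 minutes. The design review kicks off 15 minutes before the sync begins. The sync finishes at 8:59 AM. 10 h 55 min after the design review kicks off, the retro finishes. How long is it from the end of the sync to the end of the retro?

625 minutes

The sync starts at 8:59 AM − 15 min = 8:44 AM.
The design review starts at 8:44 AM − 15 min = 8:29 AM.
The retro ends at 8:29 AM + 655 min = 7:24 PM.
From 8:59 AM to 7:24 PM is 625 minutes.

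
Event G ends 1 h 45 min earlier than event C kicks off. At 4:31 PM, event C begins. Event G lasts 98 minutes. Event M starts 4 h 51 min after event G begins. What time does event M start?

Event G ends at 4:31 PM − 105 min = 2:46 PM.
Event G starts at 2:46 PM − 98 min = 1:08 PM.
Event M starts at 1:08 PM + 291 min = 5:59 PM.

5:59 PM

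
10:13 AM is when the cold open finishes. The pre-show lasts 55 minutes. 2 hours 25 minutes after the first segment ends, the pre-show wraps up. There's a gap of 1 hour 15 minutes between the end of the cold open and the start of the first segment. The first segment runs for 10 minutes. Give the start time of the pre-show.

1:08 PM

The first segment starts at 10:13 AM + 75 min = 11:28 AM.
The first segment ends at 11:28 AM + 10 min = 11:38 AM.
The pre-show ends at 11:38 AM + 145 min = 2:03 PM.
The pre-show starts at 2:03 PM − 55 min = 1:08 PM.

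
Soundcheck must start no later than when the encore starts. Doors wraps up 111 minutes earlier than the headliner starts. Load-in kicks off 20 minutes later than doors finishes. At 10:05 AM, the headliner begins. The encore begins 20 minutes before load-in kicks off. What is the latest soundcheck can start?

Doors ends at 10:05 AM − 111 min = 8:14 AM.
Load-in starts at 8:14 AM + 20 min = 8:34 AM.
The encore starts at 8:34 AM − 20 min = 8:14 AM.
Soundcheck is bounded by the encore, so the latest it can start is 8:14 AM.

8:14 AM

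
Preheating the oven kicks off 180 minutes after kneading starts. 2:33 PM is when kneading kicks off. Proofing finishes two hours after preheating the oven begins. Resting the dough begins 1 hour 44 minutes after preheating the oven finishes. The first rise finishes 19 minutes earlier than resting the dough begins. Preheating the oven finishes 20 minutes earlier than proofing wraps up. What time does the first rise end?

8:38 PM

Preheating the oven starts at 2:33 PM + 180 min = 5:33 PM.
Proofing ends at 5:33 PM + 120 min = 7:33 PM.
Preheating the oven ends at 7:33 PM − 20 min = 7:13 PM.
Resting the dough starts at 7:13 PM + 104 min = 8:57 PM.
The first rise ends at 8:57 PM − 19 min = 8:38 PM.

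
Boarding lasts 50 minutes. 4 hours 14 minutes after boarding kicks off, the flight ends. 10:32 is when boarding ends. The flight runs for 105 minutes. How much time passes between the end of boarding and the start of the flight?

1 h 39 min

Boarding starts at 10:32 − 50 min = 09:42.
The flight ends at 09:42 + 254 min = 13:56.
The flight starts at 13:56 − 105 min = 12:11.
From 10:32 to 12:11 is 1 h 39 min.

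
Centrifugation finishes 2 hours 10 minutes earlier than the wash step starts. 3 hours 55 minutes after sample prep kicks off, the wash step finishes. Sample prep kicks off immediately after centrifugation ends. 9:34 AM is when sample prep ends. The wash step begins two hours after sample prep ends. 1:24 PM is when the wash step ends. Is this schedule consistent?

No

The wash step starts at 9:34 AM + 120 min = 11:34 AM.
Centrifugation ends at 11:34 AM − 130 min = 9:24 AM.
So sample prep starts at 9:24 AM.
The wash step ends at 9:24 AM + 235 min = 1:19 PM.
But the wash step is also said to end at 1:24 PM — a 5-minute conflict.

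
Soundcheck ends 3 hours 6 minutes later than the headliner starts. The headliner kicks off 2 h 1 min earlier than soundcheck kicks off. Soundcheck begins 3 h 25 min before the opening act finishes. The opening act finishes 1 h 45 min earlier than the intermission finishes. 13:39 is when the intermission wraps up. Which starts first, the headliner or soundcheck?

the headliner

The opening act ends at 13:39 − 105 min = 11:54.
Soundcheck starts at 11:54 − 205 min = 08:29.
The headliner starts at 08:29 − 121 min = 06:28.
The headliner starts at 06:28 and soundcheck starts at 08:29, so the headliner is first.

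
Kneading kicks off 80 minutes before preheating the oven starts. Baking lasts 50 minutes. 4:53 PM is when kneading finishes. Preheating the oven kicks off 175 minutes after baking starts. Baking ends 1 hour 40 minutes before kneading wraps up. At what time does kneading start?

Baking ends at 4:53 PM − 100 min = 3:13 PM.
Baking starts at 3:13 PM − 50 min = 2:23 PM.
Preheating the oven starts at 2:23 PM + 175 min = 5:18 PM.
Kneading starts at 5:18 PM − 80 min = 3:58 PM.

3:58 PM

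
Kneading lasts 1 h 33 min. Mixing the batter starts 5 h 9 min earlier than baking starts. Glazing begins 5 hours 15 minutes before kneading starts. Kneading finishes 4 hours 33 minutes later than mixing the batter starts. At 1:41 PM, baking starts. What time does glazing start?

6:17 AM

Mixing the batter starts at 1:41 PM − 309 min = 8:32 AM.
Kneading ends at 8:32 AM + 273 min = 1:05 PM.
Kneading starts at 1:05 PM − 93 min = 11:32 AM.
Glazing starts at 11:32 AM − 315 min = 6:17 AM.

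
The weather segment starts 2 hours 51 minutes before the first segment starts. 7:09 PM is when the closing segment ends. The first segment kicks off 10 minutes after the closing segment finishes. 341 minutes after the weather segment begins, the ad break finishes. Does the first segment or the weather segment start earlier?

The first segment starts at 7:09 PM + 10 min = 7:19 PM.
The weather segment starts at 7:19 PM − 171 min = 4:28 PM.
The first segment starts at 7:19 PM and the weather segment starts at 4:28 PM, so the weather segment is first.

the weather segment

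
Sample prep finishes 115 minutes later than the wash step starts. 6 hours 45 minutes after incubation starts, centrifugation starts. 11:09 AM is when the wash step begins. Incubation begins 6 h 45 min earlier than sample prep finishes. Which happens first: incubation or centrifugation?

Sample prep ends at 11:09 AM + 115 min = 1:04 PM.
Incubation starts at 1:04 PM − 405 min = 6:19 AM.
Centrifugation starts at 6:19 AM + 405 min = 1:04 PM.
Incubation starts at 6:19 AM and centrifugation starts at 1:04 PM, so incubation is first.

incubation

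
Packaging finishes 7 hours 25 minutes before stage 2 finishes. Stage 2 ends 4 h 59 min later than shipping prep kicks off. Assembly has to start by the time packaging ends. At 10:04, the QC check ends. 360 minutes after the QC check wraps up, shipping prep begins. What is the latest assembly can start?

13:38

Shipping prep starts at 10:04 + 360 min = 16:04.
Stage 2 ends at 16:04 + 299 min = 21:03.
Packaging ends at 21:03 − 445 min = 13:38.
Assembly is bounded by packaging, so the latest it can start is 13:38.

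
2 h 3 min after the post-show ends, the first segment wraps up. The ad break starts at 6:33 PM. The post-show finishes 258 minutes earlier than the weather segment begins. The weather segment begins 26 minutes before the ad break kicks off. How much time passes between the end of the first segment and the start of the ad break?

The weather segment starts at 6:33 PM − 26 min = 6:07 PM.
The post-show ends at 6:07 PM − 258 min = 1:49 PM.
The first segment ends at 1:49 PM + 123 min = 3:52 PM.
From 3:52 PM to 6:33 PM is 161 minutes.

161 minutes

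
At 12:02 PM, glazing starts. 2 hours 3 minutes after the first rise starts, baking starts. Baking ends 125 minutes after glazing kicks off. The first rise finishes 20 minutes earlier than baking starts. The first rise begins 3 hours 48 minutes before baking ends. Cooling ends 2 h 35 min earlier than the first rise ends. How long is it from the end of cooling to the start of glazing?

Baking ends at 12:02 PM + 125 min = 2:07 PM.
The first rise starts at 2:07 PM − 228 min = 10:19 AM.
Baking starts at 10:19 AM + 123 min = 12:22 PM.
The first rise ends at 12:22 PM − 20 min = 12:02 PM.
Cooling ends at 12:02 PM − 155 min = 9:27 AM.
From 9:27 AM to 12:02 PM is 155 minutes.

155 minutes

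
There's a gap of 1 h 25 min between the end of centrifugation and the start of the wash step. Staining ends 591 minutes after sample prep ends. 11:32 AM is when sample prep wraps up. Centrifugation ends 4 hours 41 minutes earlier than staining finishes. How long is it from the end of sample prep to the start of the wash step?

Staining ends at 11:32 AM + 591 min = 9:23 PM.
Centrifugation ends at 9:23 PM − 281 min = 4:42 PM.
The wash step starts at 4:42 PM + 85 min = 6:07 PM.
From 11:32 AM to 6:07 PM is 6 h 35 min.

6 h 35 min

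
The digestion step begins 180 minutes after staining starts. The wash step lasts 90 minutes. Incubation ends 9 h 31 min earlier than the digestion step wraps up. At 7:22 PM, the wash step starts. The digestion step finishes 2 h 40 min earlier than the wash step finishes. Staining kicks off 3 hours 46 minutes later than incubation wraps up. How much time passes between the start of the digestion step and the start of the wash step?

The wash step ends at 7:22 PM + 90 min = 8:52 PM.
The digestion step ends at 8:52 PM − 160 min = 6:12 PM.
Incubation ends at 6:12 PM − 571 min = 8:41 AM.
Staining starts at 8:41 AM + 226 min = 12:27 PM.
The digestion step starts at 12:27 PM + 180 min = 3:27 PM.
From 3:27 PM to 7:22 PM is 3 hours 55 minutes.

3 hours 55 minutes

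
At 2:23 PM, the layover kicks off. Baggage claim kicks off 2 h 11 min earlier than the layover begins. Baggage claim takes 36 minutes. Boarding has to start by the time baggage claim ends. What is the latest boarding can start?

12:48 PM

Baggage claim starts at 2:23 PM − 131 min = 12:12 PM.
Baggage claim ends at 12:12 PM + 36 min = 12:48 PM.
Boarding is bounded by baggage claim, so the latest it can start is 12:48 PM.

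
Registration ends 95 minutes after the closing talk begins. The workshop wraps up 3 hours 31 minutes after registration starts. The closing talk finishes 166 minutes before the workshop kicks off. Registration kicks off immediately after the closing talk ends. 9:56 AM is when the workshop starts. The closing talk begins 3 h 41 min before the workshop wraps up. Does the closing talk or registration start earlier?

The closing talk ends at 9:56 AM − 166 min = 7:10 AM.
So registration starts at 7:10 AM.
The workshop ends at 7:10 AM + 211 min = 10:41 AM.
The closing talk starts at 10:41 AM − 221 min = 7:00 AM.
The closing talk starts at 7:00 AM and registration starts at 7:10 AM, so the closing talk is first.

the closing talk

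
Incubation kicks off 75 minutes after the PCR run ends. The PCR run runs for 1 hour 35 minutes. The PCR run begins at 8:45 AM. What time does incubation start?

The PCR run ends at 8:45 AM + 95 min = 10:20 AM.
Incubation starts at 10:20 AM + 75 min = 11:35 AM.

11:35 AM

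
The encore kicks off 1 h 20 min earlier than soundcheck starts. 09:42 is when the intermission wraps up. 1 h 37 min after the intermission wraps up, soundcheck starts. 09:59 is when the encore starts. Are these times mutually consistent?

Soundcheck starts at 09:42 + 97 min = 11:19.
The encore starts at 11:19 − 80 min = 09:59.
That matches the stated 09:59, so the schedule is consistent.

Yes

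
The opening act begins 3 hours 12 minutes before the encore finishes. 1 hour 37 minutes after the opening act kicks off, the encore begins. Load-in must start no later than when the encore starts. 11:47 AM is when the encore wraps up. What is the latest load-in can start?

10:12 AM

The opening act starts at 11:47 AM − 192 min = 8:35 AM.
The encore starts at 8:35 AM + 97 min = 10:12 AM.
Load-in is bounded by the encore, so the latest it can start is 10:12 AM.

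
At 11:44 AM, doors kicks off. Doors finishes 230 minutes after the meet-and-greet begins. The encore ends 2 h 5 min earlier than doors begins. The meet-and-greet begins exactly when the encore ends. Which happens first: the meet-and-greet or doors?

the meet-and-greet

The encore ends at 11:44 AM − 125 min = 9:39 AM.
So the meet-and-greet starts at 9:39 AM.
The meet-and-greet starts at 9:39 AM and doors starts at 11:44 AM, so the meet-and-greet is first.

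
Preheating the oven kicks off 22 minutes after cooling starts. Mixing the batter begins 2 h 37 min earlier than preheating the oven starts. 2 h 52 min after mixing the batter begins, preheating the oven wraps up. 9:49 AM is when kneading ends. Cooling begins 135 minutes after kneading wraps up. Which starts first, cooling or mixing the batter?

Cooling starts at 9:49 AM + 135 min = 12:04 PM.
Preheating the oven starts at 12:04 PM + 22 min = 12:26 PM.
Mixing the batter starts at 12:26 PM − 157 min = 9:49 AM.
Cooling starts at 12:04 PM and mixing the batter starts at 9:49 AM, so mixing the batter is first.

mixing the batter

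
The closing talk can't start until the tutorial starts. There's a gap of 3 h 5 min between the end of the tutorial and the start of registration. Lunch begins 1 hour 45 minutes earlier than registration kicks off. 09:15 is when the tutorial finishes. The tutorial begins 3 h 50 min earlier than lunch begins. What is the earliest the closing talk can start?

06:45

Registration starts at 09:15 + 185 min = 12:20.
Lunch starts at 12:20 − 105 min = 10:35.
The tutorial starts at 10:35 − 230 min = 06:45.
The closing talk is bounded by the tutorial, so the earliest it can start is 06:45.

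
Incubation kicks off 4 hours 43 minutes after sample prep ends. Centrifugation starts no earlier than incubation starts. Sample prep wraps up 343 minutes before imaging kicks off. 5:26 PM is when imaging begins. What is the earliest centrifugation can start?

4:26 PM

Sample prep ends at 5:26 PM − 343 min = 11:43 AM.
Incubation starts at 11:43 AM + 283 min = 4:26 PM.
Centrifugation is bounded by incubation, so the earliest it can start is 4:26 PM.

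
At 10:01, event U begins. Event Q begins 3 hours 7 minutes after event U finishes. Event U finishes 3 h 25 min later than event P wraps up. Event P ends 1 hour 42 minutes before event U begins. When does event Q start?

Event P ends at 10:01 − 102 min = 08:19.
Event U ends at 08:19 + 205 min = 11:44.
Event Q starts at 11:44 + 187 min = 14:51.

14:51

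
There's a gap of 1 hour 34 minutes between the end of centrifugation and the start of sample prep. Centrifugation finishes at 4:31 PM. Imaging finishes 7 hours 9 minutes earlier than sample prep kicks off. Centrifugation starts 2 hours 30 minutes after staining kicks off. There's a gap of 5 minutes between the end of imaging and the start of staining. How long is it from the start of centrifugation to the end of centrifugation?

3 hours

Sample prep starts at 4:31 PM + 94 min = 6:05 PM.
Imaging ends at 6:05 PM − 429 min = 10:56 AM.
Staining starts at 10:56 AM + 5 min = 11:01 AM.
Centrifugation starts at 11:01 AM + 150 min = 1:31 PM.
From 1:31 PM to 4:31 PM is 3 hours.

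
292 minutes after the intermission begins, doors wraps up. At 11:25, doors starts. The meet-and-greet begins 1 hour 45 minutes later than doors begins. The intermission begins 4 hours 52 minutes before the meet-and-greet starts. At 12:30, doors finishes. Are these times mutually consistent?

No

The meet-and-greet starts at 11:25 + 105 min = 13:10.
The intermission starts at 13:10 − 292 min = 08:18.
Doors ends at 08:18 + 292 min = 13:10.
But doors is also said to end at 12:30 — a 40-minute conflict.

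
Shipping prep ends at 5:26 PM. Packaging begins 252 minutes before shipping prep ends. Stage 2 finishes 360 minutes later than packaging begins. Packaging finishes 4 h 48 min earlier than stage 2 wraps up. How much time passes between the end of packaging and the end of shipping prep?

Packaging starts at 5:26 PM − 252 min = 1:14 PM.
Stage 2 ends at 1:14 PM + 360 min = 7:14 PM.
Packaging ends at 7:14 PM − 288 min = 2:26 PM.
From 2:26 PM to 5:26 PM is 180 minutes.

180 minutes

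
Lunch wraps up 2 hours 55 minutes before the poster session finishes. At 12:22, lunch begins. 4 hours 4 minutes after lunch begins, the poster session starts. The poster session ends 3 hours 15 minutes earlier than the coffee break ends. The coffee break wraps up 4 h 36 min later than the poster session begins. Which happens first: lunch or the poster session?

The poster session starts at 12:22 + 244 min = 16:26.
Lunch starts at 12:22 and the poster session starts at 16:26, so lunch is first.

lunch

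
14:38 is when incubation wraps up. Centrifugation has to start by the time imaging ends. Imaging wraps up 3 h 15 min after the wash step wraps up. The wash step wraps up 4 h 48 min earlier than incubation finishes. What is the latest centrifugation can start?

13:05

The wash step ends at 14:38 − 288 min = 09:50.
Imaging ends at 09:50 + 195 min = 13:05.
Centrifugation is bounded by imaging, so the latest it can start is 13:05.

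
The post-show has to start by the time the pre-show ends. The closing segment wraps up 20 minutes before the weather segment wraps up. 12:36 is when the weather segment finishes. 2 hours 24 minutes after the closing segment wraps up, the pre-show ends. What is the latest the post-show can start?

14:40

The closing segment ends at 12:36 − 20 min = 12:16.
The pre-show ends at 12:16 + 144 min = 14:40.
The post-show is bounded by the pre-show, so the latest it can start is 14:40.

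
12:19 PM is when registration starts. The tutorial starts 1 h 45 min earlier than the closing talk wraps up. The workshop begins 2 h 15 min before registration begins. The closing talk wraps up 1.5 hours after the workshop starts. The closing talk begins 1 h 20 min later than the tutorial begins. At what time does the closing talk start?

The workshop starts at 12:19 PM − 135 min = 10:04 AM.
The closing talk ends at 10:04 AM + 90 min = 11:34 AM.
The tutorial starts at 11:34 AM − 105 min = 9:49 AM.
The closing talk starts at 9:49 AM + 80 min = 11:09 AM.

11:09 AM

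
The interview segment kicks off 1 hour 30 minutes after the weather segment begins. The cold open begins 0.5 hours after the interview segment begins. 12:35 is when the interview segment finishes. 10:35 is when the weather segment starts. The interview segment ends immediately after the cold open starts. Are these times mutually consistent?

Yes

The interview segment starts at 10:35 + 90 min = 12:05.
The cold open starts at 12:05 + 30 min = 12:35.
So the interview segment ends at 12:35.
That matches the stated 12:35, so the schedule is consistent.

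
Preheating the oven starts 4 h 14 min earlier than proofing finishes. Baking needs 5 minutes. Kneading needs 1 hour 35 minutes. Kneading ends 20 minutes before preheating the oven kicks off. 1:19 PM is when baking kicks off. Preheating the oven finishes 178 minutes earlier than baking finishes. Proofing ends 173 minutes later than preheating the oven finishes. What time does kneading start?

7:10 AM

Baking ends at 1:19 PM + 5 min = 1:24 PM.
Preheating the oven ends at 1:24 PM − 178 min = 10:26 AM.
Proofing ends at 10:26 AM + 173 min = 1:19 PM.
Preheating the oven starts at 1:19 PM − 254 min = 9:05 AM.
Kneading ends at 9:05 AM − 20 min = 8:45 AM.
Kneading starts at 8:45 AM − 95 min = 7:10 AM.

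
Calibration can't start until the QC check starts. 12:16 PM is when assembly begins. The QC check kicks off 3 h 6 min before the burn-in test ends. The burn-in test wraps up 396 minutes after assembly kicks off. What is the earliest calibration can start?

3:46 PM

The burn-in test ends at 12:16 PM + 396 min = 6:52 PM.
The QC check starts at 6:52 PM − 186 min = 3:46 PM.
Calibration is bounded by the QC check, so the earliest it can start is 3:46 PM.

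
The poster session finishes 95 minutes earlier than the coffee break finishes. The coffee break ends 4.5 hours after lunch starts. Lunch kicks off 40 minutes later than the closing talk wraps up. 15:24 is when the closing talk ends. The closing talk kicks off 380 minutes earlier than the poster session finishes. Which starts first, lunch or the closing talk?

the closing talk

Lunch starts at 15:24 + 40 min = 16:04.
The coffee break ends at 16:04 + 270 min = 20:34.
The poster session ends at 20:34 − 95 min = 18:59.
The closing talk starts at 18:59 − 380 min = 12:39.
Lunch starts at 16:04 and the closing talk starts at 12:39, so the closing talk is first.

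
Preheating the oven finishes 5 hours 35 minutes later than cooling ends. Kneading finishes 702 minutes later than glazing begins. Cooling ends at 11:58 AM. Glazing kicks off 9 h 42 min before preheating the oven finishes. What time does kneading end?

7:33 PM

Preheating the oven ends at 11:58 AM + 335 min = 5:33 PM.
Glazing starts at 5:33 PM − 582 min = 7:51 AM.
Kneading ends at 7:51 AM + 702 min = 7:33 PM.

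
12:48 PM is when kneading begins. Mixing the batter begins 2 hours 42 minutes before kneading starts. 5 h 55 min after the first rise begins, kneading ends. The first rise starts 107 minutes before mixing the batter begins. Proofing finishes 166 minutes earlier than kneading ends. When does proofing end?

11:28 AM

Mixing the batter starts at 12:48 PM − 162 min = 10:06 AM.
The first rise starts at 10:06 AM − 107 min = 8:19 AM.
Kneading ends at 8:19 AM + 355 min = 2:14 PM.
Proofing ends at 2:14 PM − 166 min = 11:28 AM.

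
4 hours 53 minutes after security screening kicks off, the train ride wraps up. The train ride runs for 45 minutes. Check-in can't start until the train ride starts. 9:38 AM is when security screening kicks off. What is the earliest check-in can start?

The train ride ends at 9:38 AM + 293 min = 2:31 PM.
The train ride starts at 2:31 PM − 45 min = 1:46 PM.
Check-in is bounded by the train ride, so the earliest it can start is 1:46 PM.

1:46 PM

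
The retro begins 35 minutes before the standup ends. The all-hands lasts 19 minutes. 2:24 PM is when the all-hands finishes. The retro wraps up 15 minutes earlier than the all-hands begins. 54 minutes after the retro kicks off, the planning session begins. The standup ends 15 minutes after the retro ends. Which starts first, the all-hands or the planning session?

the all-hands

The all-hands starts at 2:24 PM − 19 min = 2:05 PM.
The retro ends at 2:05 PM − 15 min = 1:50 PM.
The standup ends at 1:50 PM + 15 min = 2:05 PM.
The retro starts at 2:05 PM − 35 min = 1:30 PM.
The planning session starts at 1:30 PM + 54 min = 2:24 PM.
The all-hands starts at 2:05 PM and the planning session starts at 2:24 PM, so the all-hands is first.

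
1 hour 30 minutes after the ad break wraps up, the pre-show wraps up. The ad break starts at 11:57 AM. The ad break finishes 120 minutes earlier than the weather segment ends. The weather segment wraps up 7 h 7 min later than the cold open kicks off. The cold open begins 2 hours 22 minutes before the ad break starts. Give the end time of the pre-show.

The cold open starts at 11:57 AM − 142 min = 9:35 AM.
The weather segment ends at 9:35 AM + 427 min = 4:42 PM.
The ad break ends at 4:42 PM − 120 min = 2:42 PM.
The pre-show ends at 2:42 PM + 90 min = 4:12 PM.

4:12 PM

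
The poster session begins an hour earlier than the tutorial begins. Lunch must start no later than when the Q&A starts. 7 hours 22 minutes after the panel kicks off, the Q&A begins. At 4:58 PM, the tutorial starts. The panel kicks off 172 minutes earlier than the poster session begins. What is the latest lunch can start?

8:28 PM

The poster session starts at 4:58 PM − 60 min = 3:58 PM.
The panel starts at 3:58 PM − 172 min = 1:06 PM.
The Q&A starts at 1:06 PM + 442 min = 8:28 PM.
Lunch is bounded by the Q&A, so the latest it can start is 8:28 PM.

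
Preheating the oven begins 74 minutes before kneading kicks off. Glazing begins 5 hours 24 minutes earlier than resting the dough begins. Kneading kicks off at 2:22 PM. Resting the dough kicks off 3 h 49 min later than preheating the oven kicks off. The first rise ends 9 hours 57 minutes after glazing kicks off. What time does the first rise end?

9:30 PM

Preheating the oven starts at 2:22 PM − 74 min = 1:08 PM.
Resting the dough starts at 1:08 PM + 229 min = 4:57 PM.
Glazing starts at 4:57 PM − 324 min = 11:33 AM.
The first rise ends at 11:33 AM + 597 min = 9:30 PM.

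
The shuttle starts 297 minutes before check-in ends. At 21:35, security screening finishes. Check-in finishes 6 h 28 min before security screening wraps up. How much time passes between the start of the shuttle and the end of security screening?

11 h 25 min

Check-in ends at 21:35 − 388 min = 15:07.
The shuttle starts at 15:07 − 297 min = 10:10.
From 10:10 to 21:35 is 11 h 25 min.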